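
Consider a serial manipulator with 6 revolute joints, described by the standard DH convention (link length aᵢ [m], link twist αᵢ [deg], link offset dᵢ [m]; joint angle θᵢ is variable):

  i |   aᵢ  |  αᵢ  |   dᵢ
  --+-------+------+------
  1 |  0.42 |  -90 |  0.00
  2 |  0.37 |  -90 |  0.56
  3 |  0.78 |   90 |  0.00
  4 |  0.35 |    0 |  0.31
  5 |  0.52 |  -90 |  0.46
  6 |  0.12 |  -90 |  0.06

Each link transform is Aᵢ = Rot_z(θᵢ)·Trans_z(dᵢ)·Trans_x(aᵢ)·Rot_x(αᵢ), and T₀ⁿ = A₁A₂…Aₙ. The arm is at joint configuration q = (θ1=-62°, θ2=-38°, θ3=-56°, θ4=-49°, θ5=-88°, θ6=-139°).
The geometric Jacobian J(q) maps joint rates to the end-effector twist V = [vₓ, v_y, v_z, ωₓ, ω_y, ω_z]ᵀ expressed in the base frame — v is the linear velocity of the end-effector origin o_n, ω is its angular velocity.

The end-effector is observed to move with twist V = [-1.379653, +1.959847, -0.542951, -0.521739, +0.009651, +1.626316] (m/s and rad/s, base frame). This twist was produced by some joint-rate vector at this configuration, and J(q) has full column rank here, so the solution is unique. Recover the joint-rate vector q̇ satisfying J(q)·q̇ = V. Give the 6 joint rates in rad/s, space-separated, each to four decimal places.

0.8600 -0.4750 -0.5800 -0.7560 0.5410 0.2460

o_n = [1.5050, 0.6738, 0.5217]
J₁: ẑ×o_n = [-0.6738, 1.5050, 0.0000], ω = ẑ
J2: z=[0.8829, 0.4695, 0.0000] o=[0.1972, -0.3708, 0.0000] → [0.2449, -0.4606, 0.3083, 0.8829, 0.4695, 0.0000]
J3: z=[0.2890, -0.5436, -0.7880] o=[0.8285, -0.3654, 0.2278] → [0.6591, -0.6180, 0.6681, 0.2890, -0.5436, -0.7880]
J4: z=[0.1870, 0.8393, -0.5104] o=[1.5608, -0.3653, 0.4963] → [0.5516, 0.0237, 0.2412, 0.1870, 0.8393, -0.5104]
J5: z=[0.1870, 0.8393, -0.5104] o=[1.7580, 0.0386, 0.6253] → [0.2372, 0.1485, 0.3312, 0.1870, 0.8393, -0.5104]
J6: z=[0.4289, 0.3977, 0.8111] o=[1.3845, 0.6174, 0.5391] → [-0.0526, 0.1052, -0.0237, 0.4289, 0.3977, 0.8111]
q̇ = J⁺·V = [0.8600, -0.4750, -0.5800, -0.7560, 0.5410, 0.2460]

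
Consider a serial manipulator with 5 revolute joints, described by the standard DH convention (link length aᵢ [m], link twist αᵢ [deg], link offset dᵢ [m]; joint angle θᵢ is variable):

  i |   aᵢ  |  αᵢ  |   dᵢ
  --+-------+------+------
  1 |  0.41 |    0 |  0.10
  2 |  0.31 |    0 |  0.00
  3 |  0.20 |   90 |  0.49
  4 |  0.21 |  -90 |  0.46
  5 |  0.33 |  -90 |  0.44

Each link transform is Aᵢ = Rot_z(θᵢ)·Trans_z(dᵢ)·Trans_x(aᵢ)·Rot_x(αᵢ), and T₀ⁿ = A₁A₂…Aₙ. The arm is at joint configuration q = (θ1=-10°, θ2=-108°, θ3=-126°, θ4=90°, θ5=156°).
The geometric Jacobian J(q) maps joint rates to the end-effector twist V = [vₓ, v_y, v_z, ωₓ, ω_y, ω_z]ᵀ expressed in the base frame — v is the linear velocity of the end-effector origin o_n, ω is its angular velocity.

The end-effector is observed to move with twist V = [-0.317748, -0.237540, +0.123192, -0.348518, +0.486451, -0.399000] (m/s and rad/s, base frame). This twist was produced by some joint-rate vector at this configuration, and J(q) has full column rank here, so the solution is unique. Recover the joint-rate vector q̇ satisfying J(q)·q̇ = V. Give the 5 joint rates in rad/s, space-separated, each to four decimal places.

-0.1430 -0.3050 0.0490 -0.1000 -0.5900

o_n = [0.6563, -0.4178, 0.4985]
J₁: ẑ×o_n = [0.4178, 0.6563, -0.0000], ω = ẑ
J2: z=[0.0000, 0.0000, 1.0000] o=[0.4038, -0.0712, 0.1000] → [0.3466, 0.2525, -0.0000, 0.0000, 0.0000, 1.0000]
J3: z=[0.0000, 0.0000, 1.0000] o=[0.2582, -0.3449, 0.1000] → [0.0729, 0.3980, -0.0000, 0.0000, 0.0000, 1.0000]
J4: z=[0.8988, 0.4384, 0.0000] o=[0.1706, -0.1652, 0.5900] → [-0.0401, 0.0822, -0.4400, 0.8988, 0.4384, 0.0000]
J5: z=[0.4384, -0.8988, 0.0000] o=[0.5840, 0.0365, 0.8000] → [0.2710, 0.1322, -0.1342, 0.4384, -0.8988, 0.0000]
q̇ = J⁺·V = [-0.1430, -0.3050, 0.0490, -0.1000, -0.5900]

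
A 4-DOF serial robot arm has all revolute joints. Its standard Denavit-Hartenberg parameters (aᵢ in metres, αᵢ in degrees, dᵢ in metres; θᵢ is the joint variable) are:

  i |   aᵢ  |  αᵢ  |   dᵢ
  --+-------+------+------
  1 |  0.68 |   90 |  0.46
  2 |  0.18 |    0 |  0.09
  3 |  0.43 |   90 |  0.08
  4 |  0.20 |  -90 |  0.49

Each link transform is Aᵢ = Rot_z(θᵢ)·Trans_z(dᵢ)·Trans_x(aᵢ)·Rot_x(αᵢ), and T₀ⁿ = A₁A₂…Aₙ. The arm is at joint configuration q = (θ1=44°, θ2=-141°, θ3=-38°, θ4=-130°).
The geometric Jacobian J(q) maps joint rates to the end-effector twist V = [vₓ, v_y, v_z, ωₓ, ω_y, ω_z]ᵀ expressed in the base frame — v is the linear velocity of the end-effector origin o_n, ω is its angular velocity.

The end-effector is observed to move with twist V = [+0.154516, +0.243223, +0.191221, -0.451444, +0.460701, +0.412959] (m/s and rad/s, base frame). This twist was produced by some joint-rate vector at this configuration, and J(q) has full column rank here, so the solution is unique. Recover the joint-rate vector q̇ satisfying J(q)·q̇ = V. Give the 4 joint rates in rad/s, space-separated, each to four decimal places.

0.1430 0.0570 -0.7020 0.2700

o_n = [0.1772, 0.1478, 0.8314]
J₁: ẑ×o_n = [-0.1478, 0.1772, 0.0000], ω = ẑ
J2: z=[0.6947, -0.7193, 0.0000] o=[0.4892, 0.4724, 0.4600] → [-0.2672, -0.2580, -0.4498, 0.6947, -0.7193, 0.0000]
J3: z=[0.6947, -0.7193, 0.0000] o=[0.4510, 0.3105, 0.3467] → [-0.3486, -0.3367, -0.3099, 0.6947, -0.7193, 0.0000]
J4: z=[-0.0126, -0.0121, 0.9998] o=[0.1973, -0.0458, 0.3392] → [-0.1995, -0.0139, -0.0027, -0.0126, -0.0121, 0.9998]
q̇ = J⁺·V = [0.1430, 0.0570, -0.7020, 0.2700]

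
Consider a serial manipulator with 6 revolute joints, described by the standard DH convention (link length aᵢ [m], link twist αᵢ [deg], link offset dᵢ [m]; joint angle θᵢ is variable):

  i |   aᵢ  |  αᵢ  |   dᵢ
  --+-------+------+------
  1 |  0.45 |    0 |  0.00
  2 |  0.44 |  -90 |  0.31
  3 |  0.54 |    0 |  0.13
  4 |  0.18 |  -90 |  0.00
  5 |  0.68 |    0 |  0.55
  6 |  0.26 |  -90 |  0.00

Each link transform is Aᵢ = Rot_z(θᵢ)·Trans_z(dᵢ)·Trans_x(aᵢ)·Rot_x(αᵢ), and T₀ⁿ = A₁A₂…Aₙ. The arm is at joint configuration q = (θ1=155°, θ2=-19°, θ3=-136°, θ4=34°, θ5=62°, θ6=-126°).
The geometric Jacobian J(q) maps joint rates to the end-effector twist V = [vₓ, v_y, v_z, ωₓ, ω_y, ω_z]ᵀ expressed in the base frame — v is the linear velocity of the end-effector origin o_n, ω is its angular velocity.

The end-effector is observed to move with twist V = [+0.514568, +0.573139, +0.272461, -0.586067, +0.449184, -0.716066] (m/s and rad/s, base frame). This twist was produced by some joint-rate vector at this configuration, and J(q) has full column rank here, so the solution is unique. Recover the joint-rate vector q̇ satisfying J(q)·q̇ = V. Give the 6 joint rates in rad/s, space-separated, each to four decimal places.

-0.6830 -0.1890 0.3050 -0.2210 -0.0290 0.7790

o_n = [-0.5758, 0.6814, 1.3993]
J₁: ẑ×o_n = [-0.6814, -0.5758, 0.0000], ω = ẑ
J2: z=[0.0000, 0.0000, 1.0000] o=[-0.4078, 0.1902, 0.0000] → [-0.4912, -0.1679, 0.0000, 0.0000, 0.0000, 1.0000]
J3: z=[-0.6947, -0.7193, 0.0000] o=[-0.7243, 0.4958, 0.3100] → [-0.7836, 0.7567, -0.0220, -0.6947, -0.7193, 0.0000]
J4: z=[-0.6947, -0.7193, 0.0000] o=[-0.5352, 0.1325, 0.6851] → [-0.5137, 0.4961, -0.4105, -0.6947, -0.7193, 0.0000]
J5: z=[-0.7036, 0.6795, 0.2079] o=[-0.5083, 0.1065, 0.8612] → [0.2461, 0.3646, -0.3587, -0.7036, 0.6795, 0.2079]
J6: z=[-0.7036, 0.6795, 0.2079] o=[-0.4305, 0.8660, 1.2878] → [0.1141, 0.0482, 0.2286, -0.7036, 0.6795, 0.2079]
q̇ = J⁺·V = [-0.6830, -0.1890, 0.3050, -0.2210, -0.0290, 0.7790]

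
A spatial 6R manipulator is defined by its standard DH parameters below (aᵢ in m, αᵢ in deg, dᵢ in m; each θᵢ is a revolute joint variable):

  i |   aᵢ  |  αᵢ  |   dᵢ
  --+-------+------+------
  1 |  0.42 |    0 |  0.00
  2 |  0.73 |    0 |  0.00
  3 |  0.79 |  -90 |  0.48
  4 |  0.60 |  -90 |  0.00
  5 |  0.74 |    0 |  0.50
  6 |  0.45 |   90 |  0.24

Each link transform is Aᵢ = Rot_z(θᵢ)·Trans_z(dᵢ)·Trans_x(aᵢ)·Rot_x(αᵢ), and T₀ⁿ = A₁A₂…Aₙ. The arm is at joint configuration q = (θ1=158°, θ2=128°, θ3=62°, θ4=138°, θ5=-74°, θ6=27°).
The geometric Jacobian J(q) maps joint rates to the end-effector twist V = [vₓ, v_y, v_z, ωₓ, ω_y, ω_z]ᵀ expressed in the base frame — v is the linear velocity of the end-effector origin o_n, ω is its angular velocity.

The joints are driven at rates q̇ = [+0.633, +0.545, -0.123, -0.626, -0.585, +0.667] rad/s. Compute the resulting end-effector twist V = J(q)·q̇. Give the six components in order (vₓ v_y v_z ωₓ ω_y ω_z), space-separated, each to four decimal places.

o_n = [-0.4910, 0.5837, 0.2866]
J₁: ẑ×o_n = [-0.5837, -0.4910, 0.0000], ω = ẑ
J2: z=[0.0000, 0.0000, 1.0000] o=[-0.3894, 0.1573, 0.0000] → [-0.4263, -0.1016, 0.0000, 0.0000, 0.0000, 1.0000]
J3: z=[0.0000, 0.0000, 1.0000] o=[-0.1882, -0.5444, 0.0000] → [-1.1280, -0.3028, 0.0000, 0.0000, 0.0000, 1.0000]
J4: z=[0.2079, 0.9781, 0.0000] o=[0.5845, -0.7086, 0.4800] → [-0.1892, 0.0402, 1.3207, 0.2079, 0.9781, 0.0000]
J5: z=[-0.6545, 0.1391, 0.7431] o=[0.1484, -0.6159, 0.0785] → [-0.8625, -0.3389, -0.6962, -0.6545, 0.1391, 0.7431]
J6: z=[-0.6545, 0.1391, 0.7431] o=[-0.1792, 0.1809, 0.3136] → [-0.3030, -0.2493, -0.2202, -0.6545, 0.1391, 0.7431]
V = J·q̇ = [-0.0422, -0.3221, -0.5664, -0.1838, -0.6009, 1.1159]

-0.0422 -0.3221 -0.5664 -0.1838 -0.6009 1.1159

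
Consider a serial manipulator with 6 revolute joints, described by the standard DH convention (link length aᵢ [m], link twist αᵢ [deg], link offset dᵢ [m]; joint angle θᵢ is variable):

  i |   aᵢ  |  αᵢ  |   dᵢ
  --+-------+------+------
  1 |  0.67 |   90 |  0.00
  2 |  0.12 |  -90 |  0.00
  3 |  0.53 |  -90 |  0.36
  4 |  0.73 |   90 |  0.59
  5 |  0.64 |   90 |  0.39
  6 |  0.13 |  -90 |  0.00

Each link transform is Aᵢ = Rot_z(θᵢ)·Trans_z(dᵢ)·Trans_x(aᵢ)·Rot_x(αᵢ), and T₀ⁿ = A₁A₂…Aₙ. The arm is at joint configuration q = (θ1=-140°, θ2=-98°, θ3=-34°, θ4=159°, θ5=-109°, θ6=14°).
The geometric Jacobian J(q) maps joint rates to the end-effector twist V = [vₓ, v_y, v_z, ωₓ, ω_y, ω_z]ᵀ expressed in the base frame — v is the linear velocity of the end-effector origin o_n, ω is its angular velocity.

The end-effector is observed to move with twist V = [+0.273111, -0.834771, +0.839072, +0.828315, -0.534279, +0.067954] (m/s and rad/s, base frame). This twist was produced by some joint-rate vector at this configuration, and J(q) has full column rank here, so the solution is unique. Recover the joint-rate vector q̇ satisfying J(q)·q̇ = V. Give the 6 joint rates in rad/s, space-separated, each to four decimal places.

0.8690 -0.3560 0.3670 0.9020 0.6380 0.1530

o_n = [-0.4871, -0.0936, -0.2066]
J₁: ẑ×o_n = [0.0936, -0.4871, 0.0000], ω = ẑ
J2: z=[-0.6428, 0.7660, 0.0000] o=[-0.5132, -0.4307, 0.0000] → [-0.1582, -0.1328, -0.2367, -0.6428, 0.7660, 0.0000]
J3: z=[-0.7586, -0.6365, -0.1392] o=[-0.5005, -0.4199, -0.1188] → [0.1013, -0.0684, -0.2390, -0.7586, -0.6365, -0.1392]
J4: z=[0.5925, -0.5851, -0.5538] o=[-0.9172, -0.3827, -0.6040] → [-0.0724, -0.4737, 0.4230, 0.5925, -0.5851, -0.5538]
J5: z=[0.6111, 0.7743, -0.1643] o=[-0.1844, -0.9039, -0.3349] → [0.2325, -0.0287, 0.7295, 0.6111, 0.7743, -0.1643]
J6: z=[-0.3034, 0.0374, -0.9521] o=[-0.4140, -0.1976, -0.2339] → [0.1001, 0.0778, -0.0288, -0.3034, 0.0374, -0.9521]
q̇ = J⁺·V = [0.8690, -0.3560, 0.3670, 0.9020, 0.6380, 0.1530]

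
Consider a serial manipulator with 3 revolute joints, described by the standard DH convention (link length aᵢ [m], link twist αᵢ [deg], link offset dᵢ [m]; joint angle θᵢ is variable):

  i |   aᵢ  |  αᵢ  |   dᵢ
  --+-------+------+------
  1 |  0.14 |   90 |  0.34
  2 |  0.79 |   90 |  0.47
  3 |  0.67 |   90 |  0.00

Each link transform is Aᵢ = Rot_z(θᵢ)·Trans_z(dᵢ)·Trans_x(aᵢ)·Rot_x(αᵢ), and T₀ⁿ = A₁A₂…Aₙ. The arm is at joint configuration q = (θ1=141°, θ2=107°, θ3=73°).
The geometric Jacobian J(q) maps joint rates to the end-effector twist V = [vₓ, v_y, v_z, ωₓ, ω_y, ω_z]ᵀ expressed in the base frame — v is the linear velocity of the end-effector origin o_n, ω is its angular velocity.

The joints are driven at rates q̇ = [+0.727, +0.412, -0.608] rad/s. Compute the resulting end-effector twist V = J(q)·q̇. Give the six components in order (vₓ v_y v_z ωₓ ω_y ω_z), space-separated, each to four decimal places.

o_n = [0.8142, 0.7699, 1.2828]
J₁: ẑ×o_n = [-0.7699, 0.8142, 0.0000], ω = ẑ
J2: z=[0.6293, 0.7771, 0.0000] o=[-0.1088, 0.0881, 0.3400] → [0.7327, -0.5933, -0.2882, 0.6293, 0.7771, 0.0000]
J3: z=[-0.7432, 0.6018, 0.2924] o=[0.3665, 0.3080, 1.0955] → [-0.0223, 0.2701, -0.6127, -0.7432, 0.6018, 0.2924]
V = J·q̇ = [-0.2443, 0.1832, 0.2538, 0.7111, -0.0457, 0.5492]

-0.2443 0.1832 0.2538 0.7111 -0.0457 0.5492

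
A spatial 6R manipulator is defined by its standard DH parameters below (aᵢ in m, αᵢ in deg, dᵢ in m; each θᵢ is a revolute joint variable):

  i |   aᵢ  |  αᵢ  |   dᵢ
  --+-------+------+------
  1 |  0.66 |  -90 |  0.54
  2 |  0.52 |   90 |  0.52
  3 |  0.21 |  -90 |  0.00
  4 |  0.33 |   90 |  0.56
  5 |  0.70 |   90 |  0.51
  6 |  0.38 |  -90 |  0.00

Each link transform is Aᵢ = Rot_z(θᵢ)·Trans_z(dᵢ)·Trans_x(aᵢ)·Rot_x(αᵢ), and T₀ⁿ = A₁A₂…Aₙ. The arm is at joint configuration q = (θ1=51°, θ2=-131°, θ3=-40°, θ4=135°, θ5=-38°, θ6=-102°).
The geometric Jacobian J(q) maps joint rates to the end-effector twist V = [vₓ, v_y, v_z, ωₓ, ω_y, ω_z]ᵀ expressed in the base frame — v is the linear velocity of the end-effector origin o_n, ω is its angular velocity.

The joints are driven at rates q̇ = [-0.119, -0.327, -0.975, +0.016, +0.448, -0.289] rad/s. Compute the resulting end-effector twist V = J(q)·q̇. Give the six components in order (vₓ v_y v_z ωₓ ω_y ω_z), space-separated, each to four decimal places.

-0.4319 -0.1520 0.4561 0.7526 0.5114 1.0397

o_n = [-0.0845, 1.2156, 1.3059]
J₁: ẑ×o_n = [-1.2156, -0.0845, 0.0000], ω = ẑ
J2: z=[-0.7771, 0.6293, 0.0000] o=[0.4154, 0.5129, 0.5400] → [0.4820, 0.5952, -0.2315, -0.7771, 0.6293, 0.0000]
J3: z=[-0.4750, -0.5865, -0.6561] o=[-0.2035, 0.5750, 0.9324] → [0.2012, 0.0994, -0.2345, -0.4750, -0.5865, -0.6561]
J4: z=[-0.8607, 0.1544, 0.4851] o=[-0.1650, 0.4081, 1.0539] → [-0.3528, 0.2560, -0.7074, -0.8607, 0.1544, 0.4851]
J5: z=[0.4654, -0.1475, 0.8727] o=[-0.5789, 0.8169, 1.3437] → [-0.3423, 0.4490, 0.2585, 0.4654, -0.1475, 0.8727]
J6: z=[0.5513, -0.7231, -0.4162] o=[0.1432, 1.2141, 1.6101] → [0.2206, 0.2625, -0.1638, 0.5513, -0.7231, -0.4162]
V = J·q̇ = [-0.4319, -0.1520, 0.4561, 0.7526, 0.5114, 1.0397]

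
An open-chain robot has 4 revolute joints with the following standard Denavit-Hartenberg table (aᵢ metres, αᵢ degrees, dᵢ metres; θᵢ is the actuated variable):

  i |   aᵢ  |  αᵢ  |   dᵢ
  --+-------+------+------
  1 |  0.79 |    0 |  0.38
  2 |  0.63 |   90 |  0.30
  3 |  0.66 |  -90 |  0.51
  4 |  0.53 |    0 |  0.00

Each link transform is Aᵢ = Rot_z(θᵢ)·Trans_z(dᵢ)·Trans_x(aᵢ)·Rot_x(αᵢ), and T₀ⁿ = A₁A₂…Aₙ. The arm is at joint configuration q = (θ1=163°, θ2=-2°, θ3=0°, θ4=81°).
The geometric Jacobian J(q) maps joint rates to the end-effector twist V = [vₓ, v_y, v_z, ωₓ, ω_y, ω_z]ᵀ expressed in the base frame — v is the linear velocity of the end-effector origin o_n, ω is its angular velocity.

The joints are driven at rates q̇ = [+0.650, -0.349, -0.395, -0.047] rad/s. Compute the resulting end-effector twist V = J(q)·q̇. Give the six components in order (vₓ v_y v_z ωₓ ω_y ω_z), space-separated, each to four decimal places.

-0.3028 -0.8714 -0.2934 -0.1286 -0.3735 0.2540

o_n = [-2.0580, 0.6652, 0.6800]
J₁: ẑ×o_n = [-0.6652, -2.0580, 0.0000], ω = ẑ
J2: z=[0.0000, 0.0000, 1.0000] o=[-0.7555, 0.2310, 0.3800] → [-0.4342, -1.3025, 0.0000, 0.0000, 0.0000, 1.0000]
J3: z=[0.3256, 0.9455, 0.0000] o=[-1.3512, 0.4361, 0.6800] → [-0.0000, -0.0000, 0.7429, 0.3256, 0.9455, 0.0000]
J4: z=[0.0000, 0.0000, 1.0000] o=[-1.8092, 1.1332, 0.6800] → [0.4680, -0.2488, 0.0000, 0.0000, 0.0000, 1.0000]
V = J·q̇ = [-0.3028, -0.8714, -0.2934, -0.1286, -0.3735, 0.2540]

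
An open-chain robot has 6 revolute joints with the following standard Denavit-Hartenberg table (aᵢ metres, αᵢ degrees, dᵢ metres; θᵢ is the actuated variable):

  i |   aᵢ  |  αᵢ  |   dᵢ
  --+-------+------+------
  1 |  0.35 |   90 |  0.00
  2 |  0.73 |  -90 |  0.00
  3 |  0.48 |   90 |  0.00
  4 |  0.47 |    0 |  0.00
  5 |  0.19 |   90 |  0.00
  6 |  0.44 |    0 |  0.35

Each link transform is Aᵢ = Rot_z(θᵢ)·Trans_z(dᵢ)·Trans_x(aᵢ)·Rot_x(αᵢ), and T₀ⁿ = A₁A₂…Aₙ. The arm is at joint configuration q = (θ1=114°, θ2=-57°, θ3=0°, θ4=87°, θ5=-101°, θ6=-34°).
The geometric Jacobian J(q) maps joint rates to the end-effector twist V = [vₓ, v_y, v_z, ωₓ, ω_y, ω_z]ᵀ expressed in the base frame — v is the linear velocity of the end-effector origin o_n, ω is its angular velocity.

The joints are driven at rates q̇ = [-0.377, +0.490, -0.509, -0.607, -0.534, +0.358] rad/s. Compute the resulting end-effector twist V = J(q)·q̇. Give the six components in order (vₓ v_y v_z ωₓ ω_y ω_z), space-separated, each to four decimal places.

0.8793 0.7185 0.1848 -0.2834 -0.9640 -0.7708

o_n = [-0.7396, 1.0562, -1.4183]
J₁: ẑ×o_n = [-1.0562, -0.7396, 0.0000], ω = ẑ
J2: z=[0.9135, 0.4067, 0.0000] o=[-0.1424, 0.3197, 0.0000] → [-0.5769, 1.2957, 0.9157, 0.9135, 0.4067, 0.0000]
J3: z=[-0.3411, 0.7662, 0.5446] o=[-0.3041, 0.6830, -0.6122] → [-0.8209, -0.5122, 0.2064, -0.3411, 0.7662, 0.5446]
J4: z=[0.9135, 0.4067, 0.0000] o=[-0.4104, 0.9218, -1.0148] → [-0.1641, 0.3686, 0.2567, 0.9135, 0.4067, 0.0000]
J5: z=[0.9135, 0.4067, 0.0000] o=[-0.5760, 1.2936, -0.7798] → [-0.2597, 0.5833, -0.1503, 0.9135, 0.4067, 0.0000]
J6: z=[0.3846, -0.8638, -0.3256] o=[-0.6011, 1.3501, -0.9594] → [0.3007, 0.2215, -0.2326, 0.3846, -0.8638, -0.3256]
V = J·q̇ = [0.8793, 0.7185, 0.1848, -0.2834, -0.9640, -0.7708]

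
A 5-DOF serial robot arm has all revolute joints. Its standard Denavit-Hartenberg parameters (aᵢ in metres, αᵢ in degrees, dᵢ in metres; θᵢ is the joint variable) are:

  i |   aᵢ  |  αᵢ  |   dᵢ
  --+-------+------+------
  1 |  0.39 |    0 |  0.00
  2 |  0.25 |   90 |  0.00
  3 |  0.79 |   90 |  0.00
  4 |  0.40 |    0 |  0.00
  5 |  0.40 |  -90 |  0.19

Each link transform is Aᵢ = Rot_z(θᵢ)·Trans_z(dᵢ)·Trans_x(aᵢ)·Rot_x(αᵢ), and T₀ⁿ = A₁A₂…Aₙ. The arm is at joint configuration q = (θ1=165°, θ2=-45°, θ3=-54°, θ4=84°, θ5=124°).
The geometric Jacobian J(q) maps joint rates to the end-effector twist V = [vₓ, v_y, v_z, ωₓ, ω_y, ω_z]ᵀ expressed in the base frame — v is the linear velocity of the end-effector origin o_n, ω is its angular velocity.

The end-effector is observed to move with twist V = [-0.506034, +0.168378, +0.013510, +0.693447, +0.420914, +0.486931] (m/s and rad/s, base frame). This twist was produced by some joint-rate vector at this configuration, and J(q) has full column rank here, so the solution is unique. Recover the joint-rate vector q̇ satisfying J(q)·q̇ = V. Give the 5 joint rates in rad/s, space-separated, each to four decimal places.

0.6190 -0.1450 0.8110 -0.2900 0.2680

o_n = [-0.3836, 0.5330, -0.4989]
J₁: ẑ×o_n = [-0.5330, -0.3836, 0.0000], ω = ẑ
J2: z=[0.0000, 0.0000, 1.0000] o=[-0.3767, 0.1009, 0.0000] → [-0.4320, -0.0069, 0.0000, 0.0000, 0.0000, 1.0000]
J3: z=[0.8660, 0.5000, 0.0000] o=[-0.5017, 0.3174, 0.0000] → [-0.2495, 0.4321, 0.1276, 0.8660, 0.5000, 0.0000]
J4: z=[0.4045, -0.7006, -0.5878] o=[-0.7339, 0.7196, -0.6391] → [-0.2079, -0.2626, 0.1699, 0.4045, -0.7006, -0.5878]
J5: z=[0.4045, -0.7006, -0.5878] o=[-0.4017, 0.9398, -0.6729] → [-0.3611, -0.0810, -0.1519, 0.4045, -0.7006, -0.5878]
q̇ = J⁺·V = [0.6190, -0.1450, 0.8110, -0.2900, 0.2680]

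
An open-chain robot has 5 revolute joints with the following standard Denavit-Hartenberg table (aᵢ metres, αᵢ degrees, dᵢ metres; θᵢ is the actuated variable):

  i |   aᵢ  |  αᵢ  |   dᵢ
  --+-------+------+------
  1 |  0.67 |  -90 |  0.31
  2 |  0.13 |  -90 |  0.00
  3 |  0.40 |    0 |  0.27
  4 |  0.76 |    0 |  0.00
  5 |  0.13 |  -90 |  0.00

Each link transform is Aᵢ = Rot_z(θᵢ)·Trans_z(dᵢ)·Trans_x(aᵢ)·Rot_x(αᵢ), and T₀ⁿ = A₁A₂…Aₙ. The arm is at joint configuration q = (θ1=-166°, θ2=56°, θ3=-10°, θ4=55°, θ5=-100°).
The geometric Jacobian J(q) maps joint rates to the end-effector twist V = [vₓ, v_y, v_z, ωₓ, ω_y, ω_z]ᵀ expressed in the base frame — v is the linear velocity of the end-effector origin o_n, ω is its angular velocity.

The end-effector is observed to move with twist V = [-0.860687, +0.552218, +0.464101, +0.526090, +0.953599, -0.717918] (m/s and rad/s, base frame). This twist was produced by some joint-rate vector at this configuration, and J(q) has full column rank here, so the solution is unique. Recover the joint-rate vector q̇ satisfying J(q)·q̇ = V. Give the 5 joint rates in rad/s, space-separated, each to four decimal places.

o_n = [-1.1367, 0.0891, -0.7827]
J₁: ẑ×o_n = [-0.0891, -1.1367, 0.0000], ω = ẑ
J2: z=[0.2419, -0.9703, 0.0000] o=[-0.6501, -0.1621, 0.3100] → [1.0602, 0.2643, -0.4113, 0.2419, -0.9703, 0.0000]
J3: z=[0.8044, 0.2006, -0.5592] o=[-0.7206, -0.1797, 0.2022] → [-0.0472, 1.0249, 0.2997, 0.8044, 0.2006, -0.5592]
J4: z=[0.8044, 0.2006, -0.5592] o=[-0.7004, -0.2462, -0.2753] → [0.0858, 0.6521, 0.3572, 0.8044, 0.2006, -0.5592]
J5: z=[0.8044, 0.2006, -0.5592] o=[-1.1220, 0.2025, -0.7209] → [-0.0758, 0.0579, -0.0883, 0.8044, 0.2006, -0.5592]
q̇ = J⁺·V = [-0.2180, -0.7980, 0.3940, 0.1390, 0.3610]

-0.2180 -0.7980 0.3940 0.1390 0.3610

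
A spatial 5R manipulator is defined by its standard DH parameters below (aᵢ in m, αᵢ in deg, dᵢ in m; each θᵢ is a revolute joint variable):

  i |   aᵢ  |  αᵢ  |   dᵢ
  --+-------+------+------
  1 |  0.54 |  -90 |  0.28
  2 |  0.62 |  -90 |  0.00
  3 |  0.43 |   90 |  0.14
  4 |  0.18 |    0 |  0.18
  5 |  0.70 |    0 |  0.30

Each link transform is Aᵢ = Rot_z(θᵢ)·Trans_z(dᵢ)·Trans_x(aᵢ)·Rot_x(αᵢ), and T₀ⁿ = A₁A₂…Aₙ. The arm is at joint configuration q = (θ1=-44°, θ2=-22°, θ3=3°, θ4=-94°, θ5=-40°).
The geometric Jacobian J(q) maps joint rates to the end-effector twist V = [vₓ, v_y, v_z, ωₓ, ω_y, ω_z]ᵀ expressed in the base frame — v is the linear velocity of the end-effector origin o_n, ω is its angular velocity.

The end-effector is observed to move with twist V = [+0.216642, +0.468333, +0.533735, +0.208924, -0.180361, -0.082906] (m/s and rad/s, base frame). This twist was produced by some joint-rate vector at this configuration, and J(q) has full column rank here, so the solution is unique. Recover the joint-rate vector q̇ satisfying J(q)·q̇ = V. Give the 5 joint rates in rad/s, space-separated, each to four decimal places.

o_n = [0.9620, -0.2576, 0.9995]
J₁: ẑ×o_n = [0.2576, 0.9620, -0.0000], ω = ẑ
J2: z=[0.6947, 0.7193, 0.0000] o=[0.3884, -0.3751, 0.2800] → [0.5175, -0.4998, -0.3310, 0.6947, 0.7193, 0.0000]
J3: z=[0.2695, -0.2602, -0.9272] o=[0.8020, -0.7744, 0.5123] → [0.3524, -0.2797, 0.1809, 0.2695, -0.2602, -0.9272]
J4: z=[0.7286, 0.6846, 0.0196] o=[1.1105, -1.1036, 0.5433] → [0.2957, -0.3353, 0.7180, 0.7286, 0.6846, 0.0196]
J5: z=[0.7286, 0.6846, 0.0196] o=[1.1853, -0.9251, 0.7086] → [0.1860, -0.2163, 0.6392, 0.7286, 0.6846, 0.0196]
q̇ = J⁺·V = [0.5370, -0.4290, 0.6780, -0.1950, 0.6400]

0.5370 -0.4290 0.6780 -0.1950 0.6400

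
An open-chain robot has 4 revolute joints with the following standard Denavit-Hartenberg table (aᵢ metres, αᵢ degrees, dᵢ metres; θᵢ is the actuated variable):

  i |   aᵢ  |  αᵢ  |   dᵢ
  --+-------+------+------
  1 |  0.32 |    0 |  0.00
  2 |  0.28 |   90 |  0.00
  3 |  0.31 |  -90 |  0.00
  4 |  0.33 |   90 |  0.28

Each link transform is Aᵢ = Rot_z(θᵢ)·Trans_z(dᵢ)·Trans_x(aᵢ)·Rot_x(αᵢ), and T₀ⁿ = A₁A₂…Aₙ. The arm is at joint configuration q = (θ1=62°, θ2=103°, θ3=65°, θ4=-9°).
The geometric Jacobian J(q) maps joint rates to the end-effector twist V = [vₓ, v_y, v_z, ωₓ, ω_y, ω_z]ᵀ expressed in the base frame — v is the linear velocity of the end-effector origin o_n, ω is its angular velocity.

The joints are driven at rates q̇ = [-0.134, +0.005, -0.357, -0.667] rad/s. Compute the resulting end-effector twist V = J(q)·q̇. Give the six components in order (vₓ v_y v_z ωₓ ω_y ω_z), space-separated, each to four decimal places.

-0.1151 0.2853 -0.0366 -0.6763 -0.1884 -0.4109

o_n = [-0.1213, 0.4088, 0.6947]
J₁: ẑ×o_n = [-0.4088, -0.1213, 0.0000], ω = ẑ
J2: z=[0.0000, 0.0000, 1.0000] o=[0.1502, 0.2825, 0.0000] → [-0.1262, -0.2716, 0.0000, 0.0000, 0.0000, 1.0000]
J3: z=[0.2588, 0.9659, 0.0000] o=[-0.1202, 0.3550, 0.0000] → [0.6710, -0.1798, 0.0150, 0.2588, 0.9659, 0.0000]
J4: z=[0.8754, -0.2346, 0.4226] o=[-0.2468, 0.3889, 0.2810] → [-0.1054, -0.3092, 0.0468, 0.8754, -0.2346, 0.4226]
V = J·q̇ = [-0.1151, 0.2853, -0.0366, -0.6763, -0.1884, -0.4109]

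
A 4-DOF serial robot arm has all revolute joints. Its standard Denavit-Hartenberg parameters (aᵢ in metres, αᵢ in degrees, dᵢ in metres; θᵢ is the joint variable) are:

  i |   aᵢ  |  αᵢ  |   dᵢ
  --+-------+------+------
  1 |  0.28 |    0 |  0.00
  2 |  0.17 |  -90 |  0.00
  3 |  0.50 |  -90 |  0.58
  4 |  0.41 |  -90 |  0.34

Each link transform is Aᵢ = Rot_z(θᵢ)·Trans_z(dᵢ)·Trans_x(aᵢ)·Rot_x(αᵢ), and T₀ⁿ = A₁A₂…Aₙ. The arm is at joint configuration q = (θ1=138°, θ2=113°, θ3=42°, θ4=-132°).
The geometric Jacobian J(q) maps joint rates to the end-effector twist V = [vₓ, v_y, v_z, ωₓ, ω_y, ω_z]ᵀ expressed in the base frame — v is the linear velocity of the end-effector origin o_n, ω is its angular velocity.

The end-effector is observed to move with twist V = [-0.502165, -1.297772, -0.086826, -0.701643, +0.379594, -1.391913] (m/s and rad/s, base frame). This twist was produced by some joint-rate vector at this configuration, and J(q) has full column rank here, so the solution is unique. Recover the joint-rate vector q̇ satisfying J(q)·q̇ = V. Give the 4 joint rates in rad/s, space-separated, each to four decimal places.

-0.2890 -0.9580 -0.7870 0.1950

o_n = [0.5925, -0.2049, -0.4037]
J₁: ẑ×o_n = [0.2049, 0.5925, -0.0000], ω = ẑ
J2: z=[0.0000, 0.0000, 1.0000] o=[-0.2081, 0.1874, 0.0000] → [0.3922, 0.8006, -0.0000, 0.0000, 0.0000, 1.0000]
J3: z=[0.9455, -0.3256, 0.0000] o=[-0.2634, 0.0266, 0.0000] → [0.1314, 0.3817, 0.0598, 0.9455, -0.3256, 0.0000]
J4: z=[0.2178, 0.6327, -0.7431] o=[0.1640, -0.5135, -0.3346] → [0.1857, -0.3034, -0.2039, 0.2178, 0.6327, -0.7431]
q̇ = J⁺·V = [-0.2890, -0.9580, -0.7870, 0.1950]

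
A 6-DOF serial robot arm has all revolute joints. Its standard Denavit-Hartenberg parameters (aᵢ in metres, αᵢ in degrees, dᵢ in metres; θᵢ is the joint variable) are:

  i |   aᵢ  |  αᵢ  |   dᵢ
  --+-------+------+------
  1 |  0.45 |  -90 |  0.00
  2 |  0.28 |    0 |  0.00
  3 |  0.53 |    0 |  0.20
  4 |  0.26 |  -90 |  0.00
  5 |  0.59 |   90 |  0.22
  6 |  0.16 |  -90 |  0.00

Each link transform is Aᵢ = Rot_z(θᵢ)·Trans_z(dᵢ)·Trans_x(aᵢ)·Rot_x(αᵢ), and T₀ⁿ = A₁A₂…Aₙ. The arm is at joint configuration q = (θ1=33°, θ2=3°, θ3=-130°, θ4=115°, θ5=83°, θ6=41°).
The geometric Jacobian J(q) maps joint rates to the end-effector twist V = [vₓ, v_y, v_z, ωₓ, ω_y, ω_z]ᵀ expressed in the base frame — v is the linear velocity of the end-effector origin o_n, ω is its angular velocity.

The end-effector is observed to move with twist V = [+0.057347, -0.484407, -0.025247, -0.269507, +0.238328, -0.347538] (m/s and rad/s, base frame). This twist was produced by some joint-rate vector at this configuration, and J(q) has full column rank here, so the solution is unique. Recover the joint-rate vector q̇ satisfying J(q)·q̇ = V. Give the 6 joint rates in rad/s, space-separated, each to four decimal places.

o_n = [0.9607, 0.0212, 0.1628]
J₁: ẑ×o_n = [-0.0212, 0.9607, 0.0000], ω = ẑ
J2: z=[-0.5446, 0.8387, 0.0000] o=[0.3774, 0.2451, 0.0000] → [0.1366, 0.0887, -0.3673, -0.5446, 0.8387, 0.0000]
J3: z=[-0.5446, 0.8387, 0.0000] o=[0.6119, 0.3974, -0.0147] → [0.1488, 0.0967, -0.0876, -0.5446, 0.8387, 0.0000]
J4: z=[-0.5446, 0.8387, 0.0000] o=[0.2355, 0.3914, 0.4086] → [-0.2061, -0.1339, -0.4066, -0.5446, 0.8387, 0.0000]
J5: z=[0.1744, 0.1132, -0.9781] o=[0.4488, 0.5299, 0.4627] → [-0.5315, -0.4485, -0.1467, 0.1744, 0.1132, -0.9781]
J6: z=[0.7479, 0.6310, 0.2064] o=[0.8651, 0.1020, 0.2624] → [-0.0462, 0.0942, -0.1208, 0.7479, 0.6310, 0.2064]
q̇ = J⁺·V = [-0.5520, -0.3000, 0.2870, 0.3660, -0.2200, -0.0520]

-0.5520 -0.3000 0.2870 0.3660 -0.2200 -0.0520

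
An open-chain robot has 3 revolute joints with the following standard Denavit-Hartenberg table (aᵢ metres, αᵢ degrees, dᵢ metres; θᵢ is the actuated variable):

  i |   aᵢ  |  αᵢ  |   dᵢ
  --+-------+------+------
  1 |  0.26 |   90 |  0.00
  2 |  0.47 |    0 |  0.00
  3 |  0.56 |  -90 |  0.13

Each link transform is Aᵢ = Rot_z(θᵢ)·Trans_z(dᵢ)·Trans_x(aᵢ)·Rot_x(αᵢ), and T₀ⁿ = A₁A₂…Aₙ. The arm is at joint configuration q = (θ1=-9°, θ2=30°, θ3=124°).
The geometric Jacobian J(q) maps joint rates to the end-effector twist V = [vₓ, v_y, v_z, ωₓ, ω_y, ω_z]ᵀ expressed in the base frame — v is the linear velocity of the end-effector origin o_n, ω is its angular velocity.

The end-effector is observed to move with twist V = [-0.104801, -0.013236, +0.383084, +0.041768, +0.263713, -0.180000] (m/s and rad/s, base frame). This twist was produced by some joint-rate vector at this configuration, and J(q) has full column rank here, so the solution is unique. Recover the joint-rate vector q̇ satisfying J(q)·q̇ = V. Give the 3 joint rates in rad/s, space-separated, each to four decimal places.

-0.1800 0.6110 -0.8780

o_n = [0.1414, -0.1540, 0.4805]
J₁: ẑ×o_n = [0.1540, 0.1414, -0.0000], ω = ẑ
J2: z=[-0.1564, -0.9877, 0.0000] o=[0.2568, -0.0407, 0.0000] → [-0.4746, 0.0752, -0.0963, -0.1564, -0.9877, 0.0000]
J3: z=[-0.1564, -0.9877, 0.0000] o=[0.6588, -0.1043, 0.2350] → [-0.2425, 0.0384, -0.5033, -0.1564, -0.9877, 0.0000]
q̇ = J⁺·V = [-0.1800, 0.6110, -0.8780]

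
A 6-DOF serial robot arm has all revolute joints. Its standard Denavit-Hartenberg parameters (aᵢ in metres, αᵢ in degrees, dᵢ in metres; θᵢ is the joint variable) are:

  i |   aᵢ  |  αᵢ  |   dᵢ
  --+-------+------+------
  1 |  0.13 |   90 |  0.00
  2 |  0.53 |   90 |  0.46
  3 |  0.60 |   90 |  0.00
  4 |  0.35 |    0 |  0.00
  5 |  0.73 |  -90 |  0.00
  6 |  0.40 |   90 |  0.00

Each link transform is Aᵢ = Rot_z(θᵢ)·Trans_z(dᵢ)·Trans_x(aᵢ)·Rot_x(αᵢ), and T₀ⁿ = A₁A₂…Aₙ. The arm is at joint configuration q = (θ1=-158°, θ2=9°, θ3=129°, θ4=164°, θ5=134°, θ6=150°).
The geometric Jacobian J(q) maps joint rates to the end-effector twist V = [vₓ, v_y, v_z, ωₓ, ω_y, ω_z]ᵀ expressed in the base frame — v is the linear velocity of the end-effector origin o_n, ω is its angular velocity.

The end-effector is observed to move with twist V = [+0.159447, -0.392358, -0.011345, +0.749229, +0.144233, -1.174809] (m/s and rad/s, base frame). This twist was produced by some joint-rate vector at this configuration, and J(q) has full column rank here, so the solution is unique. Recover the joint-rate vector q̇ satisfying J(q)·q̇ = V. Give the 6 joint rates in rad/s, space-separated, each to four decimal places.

-0.1570 0.1400 0.7060 -0.3890 -0.4900 0.3880

o_n = [-0.4271, 0.5597, 0.2542]
J₁: ẑ×o_n = [-0.5597, -0.4271, 0.0000], ω = ẑ
J2: z=[-0.3746, 0.9272, 0.0000] o=[-0.1205, -0.0487, 0.0000] → [0.2356, 0.0952, 0.0563, -0.3746, 0.9272, 0.0000]
J3: z=[-0.1450, -0.0586, -0.9877] o=[-0.7782, 0.1817, 0.0829] → [0.3633, -0.3220, -0.0342, -0.1450, -0.0586, -0.9877]
J4: z=[-0.9474, 0.2960, 0.1216] o=[-0.6071, 0.7537, 0.0238] → [0.0918, 0.2401, 0.1306, -0.9474, 0.2960, 0.1216]
J5: z=[-0.9474, 0.2960, 0.1216] o=[-0.7170, 0.4273, -0.0383] → [0.0705, 0.3124, -0.2112, -0.9474, 0.2960, 0.1216]
J6: z=[0.1837, 0.8143, -0.5506] o=[-0.5258, 0.7918, 0.5646] → [-0.3806, 0.0027, -0.1231, 0.1837, 0.8143, -0.5506]
q̇ = J⁺·V = [-0.1570, 0.1400, 0.7060, -0.3890, -0.4900, 0.3880]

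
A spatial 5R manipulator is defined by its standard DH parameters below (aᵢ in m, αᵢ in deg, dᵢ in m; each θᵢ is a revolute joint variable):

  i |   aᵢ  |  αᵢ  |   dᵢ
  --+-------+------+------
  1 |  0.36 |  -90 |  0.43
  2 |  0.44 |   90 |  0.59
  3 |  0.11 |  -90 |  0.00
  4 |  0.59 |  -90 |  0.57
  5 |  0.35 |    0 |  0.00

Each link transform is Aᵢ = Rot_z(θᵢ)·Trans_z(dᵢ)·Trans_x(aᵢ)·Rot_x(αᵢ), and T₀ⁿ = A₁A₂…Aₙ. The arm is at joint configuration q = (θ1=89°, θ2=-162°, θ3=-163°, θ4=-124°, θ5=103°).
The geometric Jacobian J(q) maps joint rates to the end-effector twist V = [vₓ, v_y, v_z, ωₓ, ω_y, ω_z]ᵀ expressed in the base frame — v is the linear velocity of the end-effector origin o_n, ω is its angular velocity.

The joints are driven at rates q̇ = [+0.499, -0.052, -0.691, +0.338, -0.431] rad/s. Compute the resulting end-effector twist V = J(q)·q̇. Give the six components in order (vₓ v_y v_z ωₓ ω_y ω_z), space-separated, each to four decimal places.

o_n = [-0.4296, -0.4057, 0.2355]
J₁: ẑ×o_n = [0.4057, -0.4296, 0.0000], ω = ẑ
J2: z=[-0.9998, 0.0175, 0.0000] o=[0.0063, 0.3599, 0.4300] → [-0.0034, -0.1945, 0.7731, -0.9998, 0.0175, 0.0000]
J3: z=[-0.0054, -0.3090, -0.9511] o=[-0.5909, -0.0482, 0.5660] → [-0.2379, -0.1552, 0.0518, -0.0054, -0.3090, -0.9511]
J4: z=[0.9513, -0.2947, 0.0903] o=[-0.5570, 0.0513, 0.5335] → [0.1291, 0.2949, -0.3972, 0.9513, -0.2947, 0.0903]
J5: z=[0.2525, 0.5769, -0.7768] o=[-0.1191, -0.5661, 0.2173] → [0.1352, 0.2366, 0.2196, 0.2525, 0.5769, -0.7768]
V = J·q̇ = [0.3524, -0.0993, -0.3049, 0.2684, -0.1357, 1.5215]

0.3524 -0.0993 -0.3049 0.2684 -0.1357 1.5215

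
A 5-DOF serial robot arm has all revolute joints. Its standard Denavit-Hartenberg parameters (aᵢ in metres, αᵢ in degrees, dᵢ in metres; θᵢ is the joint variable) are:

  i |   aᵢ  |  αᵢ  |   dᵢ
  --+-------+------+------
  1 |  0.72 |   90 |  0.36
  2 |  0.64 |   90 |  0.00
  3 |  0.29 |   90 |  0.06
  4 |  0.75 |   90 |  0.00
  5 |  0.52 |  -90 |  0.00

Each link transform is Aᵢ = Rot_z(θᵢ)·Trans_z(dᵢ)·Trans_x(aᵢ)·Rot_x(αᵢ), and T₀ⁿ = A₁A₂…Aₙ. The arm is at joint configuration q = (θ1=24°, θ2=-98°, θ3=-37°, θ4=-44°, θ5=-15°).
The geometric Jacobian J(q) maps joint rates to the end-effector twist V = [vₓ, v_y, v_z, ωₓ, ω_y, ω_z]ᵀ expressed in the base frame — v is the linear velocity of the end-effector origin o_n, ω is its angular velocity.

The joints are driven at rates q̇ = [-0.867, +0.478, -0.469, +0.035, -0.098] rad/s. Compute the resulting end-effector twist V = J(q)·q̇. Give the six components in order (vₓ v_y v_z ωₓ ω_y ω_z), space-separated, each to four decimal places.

o_n = [0.9301, 1.0809, -1.4085]
J₁: ẑ×o_n = [-1.0809, 0.9301, 0.0000], ω = ẑ
J2: z=[0.4067, -0.9135, 0.0000] o=[0.6578, 0.2929, 0.3600] → [1.6156, 0.7193, 0.5693, 0.4067, -0.9135, 0.0000]
J3: z=[-0.9047, -0.4028, 0.1392] o=[0.5764, 0.2566, -0.2738] → [0.3423, -0.9773, -0.6032, -0.9047, -0.4028, 0.1392]
J4: z=[-0.2483, 0.7637, 0.5960] o=[0.4217, 0.3788, -0.4948] → [-1.1162, 0.0761, -0.5626, -0.2483, 0.7637, 0.5960]
J5: z=[0.8913, -0.0608, 0.4493] o=[0.7061, 0.8608, -0.9940] → [-0.0737, 0.4701, 0.2098, 0.8913, -0.0608, 0.4493]
V = J·q̇ = [1.5170, -0.0476, 0.5148, 0.5227, -0.2151, -0.9554]

1.5170 -0.0476 0.5148 0.5227 -0.2151 -0.9554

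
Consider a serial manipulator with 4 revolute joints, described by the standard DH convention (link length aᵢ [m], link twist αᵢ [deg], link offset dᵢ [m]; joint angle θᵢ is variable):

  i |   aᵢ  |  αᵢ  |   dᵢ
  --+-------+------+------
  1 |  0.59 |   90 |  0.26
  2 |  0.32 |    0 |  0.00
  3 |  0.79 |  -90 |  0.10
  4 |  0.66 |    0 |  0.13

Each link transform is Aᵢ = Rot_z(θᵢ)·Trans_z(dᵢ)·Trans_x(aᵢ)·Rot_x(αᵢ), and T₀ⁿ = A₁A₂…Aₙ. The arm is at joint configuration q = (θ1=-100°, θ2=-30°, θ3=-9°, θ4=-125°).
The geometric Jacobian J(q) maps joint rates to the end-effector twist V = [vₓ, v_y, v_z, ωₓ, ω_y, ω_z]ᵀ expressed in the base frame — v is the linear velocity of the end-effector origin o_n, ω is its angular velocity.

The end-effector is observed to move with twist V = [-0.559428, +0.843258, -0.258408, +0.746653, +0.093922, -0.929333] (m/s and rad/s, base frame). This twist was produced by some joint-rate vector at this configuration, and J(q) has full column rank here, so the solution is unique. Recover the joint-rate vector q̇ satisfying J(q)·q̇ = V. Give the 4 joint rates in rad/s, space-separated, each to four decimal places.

o_n = [-0.8512, -1.1382, -0.0579]
J₁: ẑ×o_n = [1.1382, -0.8512, 0.0000], ω = ẑ
J2: z=[-0.9848, 0.1736, 0.0000] o=[-0.1025, -0.5810, 0.2600] → [-0.0552, -0.3131, 0.6787, -0.9848, 0.1736, 0.0000]
J3: z=[-0.9848, 0.1736, 0.0000] o=[-0.1506, -0.8540, 0.1000] → [-0.0274, -0.1555, 0.4016, -0.9848, 0.1736, 0.0000]
J4: z=[-0.1093, -0.6198, 0.7771] o=[-0.3557, -1.4412, -0.3972] → [-0.4458, -0.3480, -0.3402, -0.1093, -0.6198, 0.7771]
q̇ = J⁺·V = [-0.6550, -0.3240, -0.3950, -0.3530]

-0.6550 -0.3240 -0.3950 -0.3530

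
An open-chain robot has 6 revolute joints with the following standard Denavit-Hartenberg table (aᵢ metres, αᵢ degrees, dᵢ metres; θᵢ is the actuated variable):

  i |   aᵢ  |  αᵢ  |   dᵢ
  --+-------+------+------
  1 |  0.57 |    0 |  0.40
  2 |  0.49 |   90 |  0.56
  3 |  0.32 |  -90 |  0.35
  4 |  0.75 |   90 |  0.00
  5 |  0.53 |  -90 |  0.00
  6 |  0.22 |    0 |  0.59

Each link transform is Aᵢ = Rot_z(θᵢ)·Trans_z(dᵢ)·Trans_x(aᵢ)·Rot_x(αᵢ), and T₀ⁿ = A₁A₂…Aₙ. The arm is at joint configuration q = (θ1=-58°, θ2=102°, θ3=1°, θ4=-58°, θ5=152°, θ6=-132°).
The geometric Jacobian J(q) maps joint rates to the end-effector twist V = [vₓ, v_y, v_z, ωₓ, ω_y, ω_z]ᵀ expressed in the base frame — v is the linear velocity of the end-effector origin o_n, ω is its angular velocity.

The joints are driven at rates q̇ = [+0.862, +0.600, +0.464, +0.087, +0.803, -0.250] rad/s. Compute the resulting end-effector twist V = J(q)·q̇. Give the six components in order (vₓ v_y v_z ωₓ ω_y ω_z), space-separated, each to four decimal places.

o_n = [1.2236, -0.3597, 0.6232]
J₁: ẑ×o_n = [0.3597, 1.2236, -0.0000], ω = ẑ
J2: z=[0.0000, 0.0000, 1.0000] o=[0.3021, -0.4834, 0.4000] → [-0.1237, 0.9215, 0.0000, 0.0000, 0.0000, 1.0000]
J3: z=[0.6947, -0.7193, 0.0000] o=[0.6545, -0.1430, 0.9600] → [0.2422, 0.2339, 0.2588, 0.6947, -0.7193, 0.0000]
J4: z=[-0.0126, -0.0121, 0.9998] o=[1.1278, -0.1725, 0.9656] → [0.1913, 0.0914, 0.0035, -0.0126, -0.0121, 0.9998]
J5: z=[-0.2418, -0.9702, -0.0148] o=[1.8555, -0.3540, 0.9725] → [0.3388, -0.0751, -0.6117, -0.2418, -0.9702, -0.0148]
J6: z=[-0.4444, 0.1243, -0.8872] o=[1.3983, -0.2438, 1.2170] → [-0.1766, -0.1088, 0.0732, -0.4444, 0.1243, -0.8872]
V = J·q̇ = [0.6811, 1.6910, -0.3891, 0.2381, -1.1450, 1.7589]

0.6811 1.6910 -0.3891 0.2381 -1.1450 1.7589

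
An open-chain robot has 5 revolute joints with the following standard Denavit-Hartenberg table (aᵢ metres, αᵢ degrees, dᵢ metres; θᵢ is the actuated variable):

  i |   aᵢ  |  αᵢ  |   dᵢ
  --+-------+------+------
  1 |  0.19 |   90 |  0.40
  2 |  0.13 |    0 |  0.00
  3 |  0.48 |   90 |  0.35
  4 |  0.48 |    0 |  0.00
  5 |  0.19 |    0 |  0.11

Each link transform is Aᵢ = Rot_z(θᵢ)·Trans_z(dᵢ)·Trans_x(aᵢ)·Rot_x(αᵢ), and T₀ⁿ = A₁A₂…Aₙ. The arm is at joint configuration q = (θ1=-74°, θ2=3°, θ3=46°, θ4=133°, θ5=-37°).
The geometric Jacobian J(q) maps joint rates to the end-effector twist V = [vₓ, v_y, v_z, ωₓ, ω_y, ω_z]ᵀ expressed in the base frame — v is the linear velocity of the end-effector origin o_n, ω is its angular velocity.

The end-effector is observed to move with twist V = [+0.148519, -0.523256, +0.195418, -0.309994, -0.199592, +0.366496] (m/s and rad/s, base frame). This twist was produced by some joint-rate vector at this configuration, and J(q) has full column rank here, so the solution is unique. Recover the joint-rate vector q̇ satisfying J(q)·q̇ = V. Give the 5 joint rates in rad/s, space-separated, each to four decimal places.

0.4590 -0.2310 0.5840 -0.7000 0.8410

o_n = [-0.7205, -0.7163, 0.4348]
J₁: ẑ×o_n = [0.7163, -0.7205, 0.0000], ω = ẑ
J2: z=[-0.9613, -0.2756, 0.0000] o=[0.0524, -0.1826, 0.4000] → [-0.0096, 0.0335, 0.3000, -0.9613, -0.2756, 0.0000]
J3: z=[-0.9613, -0.2756, 0.0000] o=[0.0882, -0.3074, 0.4068] → [-0.0077, 0.0270, 0.1701, -0.9613, -0.2756, 0.0000]
J4: z=[0.2080, -0.7255, -0.6561] o=[-0.1615, -0.7066, 0.7691] → [0.2361, 0.4363, -0.4075, 0.2080, -0.7255, -0.6561]
J5: z=[0.2080, -0.7255, -0.6561] o=[-0.5581, -0.5969, 0.5220] → [-0.0151, 0.1246, -0.1426, 0.2080, -0.7255, -0.6561]
q̇ = J⁺·V = [0.4590, -0.2310, 0.5840, -0.7000, 0.8410]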